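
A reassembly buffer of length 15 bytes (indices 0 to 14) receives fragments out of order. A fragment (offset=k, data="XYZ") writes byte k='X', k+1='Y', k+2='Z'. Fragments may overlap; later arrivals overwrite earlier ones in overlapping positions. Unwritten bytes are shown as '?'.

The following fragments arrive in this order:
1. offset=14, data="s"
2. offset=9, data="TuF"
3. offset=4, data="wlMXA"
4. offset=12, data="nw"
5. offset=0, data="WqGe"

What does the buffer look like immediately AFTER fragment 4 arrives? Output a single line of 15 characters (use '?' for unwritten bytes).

Answer: ????wlMXATuFnws

Derivation:
Fragment 1: offset=14 data="s" -> buffer=??????????????s
Fragment 2: offset=9 data="TuF" -> buffer=?????????TuF??s
Fragment 3: offset=4 data="wlMXA" -> buffer=????wlMXATuF??s
Fragment 4: offset=12 data="nw" -> buffer=????wlMXATuFnws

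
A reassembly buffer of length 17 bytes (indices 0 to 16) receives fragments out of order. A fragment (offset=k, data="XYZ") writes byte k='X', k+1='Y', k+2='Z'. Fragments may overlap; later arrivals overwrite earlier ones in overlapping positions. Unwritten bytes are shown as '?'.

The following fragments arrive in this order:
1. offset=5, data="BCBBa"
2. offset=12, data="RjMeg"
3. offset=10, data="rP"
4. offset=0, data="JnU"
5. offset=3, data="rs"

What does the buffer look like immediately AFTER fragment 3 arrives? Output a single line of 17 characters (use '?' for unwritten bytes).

Fragment 1: offset=5 data="BCBBa" -> buffer=?????BCBBa???????
Fragment 2: offset=12 data="RjMeg" -> buffer=?????BCBBa??RjMeg
Fragment 3: offset=10 data="rP" -> buffer=?????BCBBarPRjMeg

Answer: ?????BCBBarPRjMeg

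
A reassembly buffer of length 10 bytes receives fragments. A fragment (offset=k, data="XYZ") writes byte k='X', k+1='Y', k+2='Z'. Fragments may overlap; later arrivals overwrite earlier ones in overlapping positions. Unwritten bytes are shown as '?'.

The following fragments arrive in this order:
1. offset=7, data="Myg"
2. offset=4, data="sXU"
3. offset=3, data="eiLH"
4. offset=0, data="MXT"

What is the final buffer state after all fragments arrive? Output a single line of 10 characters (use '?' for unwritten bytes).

Answer: MXTeiLHMyg

Derivation:
Fragment 1: offset=7 data="Myg" -> buffer=???????Myg
Fragment 2: offset=4 data="sXU" -> buffer=????sXUMyg
Fragment 3: offset=3 data="eiLH" -> buffer=???eiLHMyg
Fragment 4: offset=0 data="MXT" -> buffer=MXTeiLHMyg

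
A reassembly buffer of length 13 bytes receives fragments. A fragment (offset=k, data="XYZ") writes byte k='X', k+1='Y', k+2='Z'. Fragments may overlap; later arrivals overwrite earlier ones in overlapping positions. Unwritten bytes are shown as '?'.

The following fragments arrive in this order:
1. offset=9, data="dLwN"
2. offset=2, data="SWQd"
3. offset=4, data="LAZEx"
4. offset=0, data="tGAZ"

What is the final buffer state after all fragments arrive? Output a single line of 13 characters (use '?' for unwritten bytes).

Fragment 1: offset=9 data="dLwN" -> buffer=?????????dLwN
Fragment 2: offset=2 data="SWQd" -> buffer=??SWQd???dLwN
Fragment 3: offset=4 data="LAZEx" -> buffer=??SWLAZExdLwN
Fragment 4: offset=0 data="tGAZ" -> buffer=tGAZLAZExdLwN

Answer: tGAZLAZExdLwN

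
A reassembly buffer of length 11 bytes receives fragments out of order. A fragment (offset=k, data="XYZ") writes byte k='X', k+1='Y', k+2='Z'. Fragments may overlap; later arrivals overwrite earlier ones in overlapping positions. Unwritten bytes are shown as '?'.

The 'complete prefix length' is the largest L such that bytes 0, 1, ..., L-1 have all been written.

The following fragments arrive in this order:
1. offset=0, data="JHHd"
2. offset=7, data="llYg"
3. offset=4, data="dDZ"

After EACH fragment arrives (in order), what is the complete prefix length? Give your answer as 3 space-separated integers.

Answer: 4 4 11

Derivation:
Fragment 1: offset=0 data="JHHd" -> buffer=JHHd??????? -> prefix_len=4
Fragment 2: offset=7 data="llYg" -> buffer=JHHd???llYg -> prefix_len=4
Fragment 3: offset=4 data="dDZ" -> buffer=JHHddDZllYg -> prefix_len=11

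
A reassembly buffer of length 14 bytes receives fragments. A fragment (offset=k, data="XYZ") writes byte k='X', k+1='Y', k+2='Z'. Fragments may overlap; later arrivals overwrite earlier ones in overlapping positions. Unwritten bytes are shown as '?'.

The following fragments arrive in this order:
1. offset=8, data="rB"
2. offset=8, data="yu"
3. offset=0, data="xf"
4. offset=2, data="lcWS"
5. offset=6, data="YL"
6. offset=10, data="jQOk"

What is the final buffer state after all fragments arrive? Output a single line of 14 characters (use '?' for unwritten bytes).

Answer: xflcWSYLyujQOk

Derivation:
Fragment 1: offset=8 data="rB" -> buffer=????????rB????
Fragment 2: offset=8 data="yu" -> buffer=????????yu????
Fragment 3: offset=0 data="xf" -> buffer=xf??????yu????
Fragment 4: offset=2 data="lcWS" -> buffer=xflcWS??yu????
Fragment 5: offset=6 data="YL" -> buffer=xflcWSYLyu????
Fragment 6: offset=10 data="jQOk" -> buffer=xflcWSYLyujQOk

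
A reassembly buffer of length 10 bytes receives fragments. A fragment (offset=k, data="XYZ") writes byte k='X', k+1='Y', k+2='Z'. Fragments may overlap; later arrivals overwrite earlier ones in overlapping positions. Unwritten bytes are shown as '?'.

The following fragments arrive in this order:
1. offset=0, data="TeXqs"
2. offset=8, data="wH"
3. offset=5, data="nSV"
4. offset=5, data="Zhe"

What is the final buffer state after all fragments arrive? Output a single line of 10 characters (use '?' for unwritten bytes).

Answer: TeXqsZhewH

Derivation:
Fragment 1: offset=0 data="TeXqs" -> buffer=TeXqs?????
Fragment 2: offset=8 data="wH" -> buffer=TeXqs???wH
Fragment 3: offset=5 data="nSV" -> buffer=TeXqsnSVwH
Fragment 4: offset=5 data="Zhe" -> buffer=TeXqsZhewH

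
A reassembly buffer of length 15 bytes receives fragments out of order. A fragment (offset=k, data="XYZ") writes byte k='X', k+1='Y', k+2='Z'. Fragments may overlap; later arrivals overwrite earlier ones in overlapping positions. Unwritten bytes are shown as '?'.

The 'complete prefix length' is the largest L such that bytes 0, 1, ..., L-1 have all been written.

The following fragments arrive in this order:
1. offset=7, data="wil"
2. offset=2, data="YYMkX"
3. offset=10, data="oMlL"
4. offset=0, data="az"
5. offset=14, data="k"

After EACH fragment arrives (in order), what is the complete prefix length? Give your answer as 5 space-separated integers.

Fragment 1: offset=7 data="wil" -> buffer=???????wil????? -> prefix_len=0
Fragment 2: offset=2 data="YYMkX" -> buffer=??YYMkXwil????? -> prefix_len=0
Fragment 3: offset=10 data="oMlL" -> buffer=??YYMkXwiloMlL? -> prefix_len=0
Fragment 4: offset=0 data="az" -> buffer=azYYMkXwiloMlL? -> prefix_len=14
Fragment 5: offset=14 data="k" -> buffer=azYYMkXwiloMlLk -> prefix_len=15

Answer: 0 0 0 14 15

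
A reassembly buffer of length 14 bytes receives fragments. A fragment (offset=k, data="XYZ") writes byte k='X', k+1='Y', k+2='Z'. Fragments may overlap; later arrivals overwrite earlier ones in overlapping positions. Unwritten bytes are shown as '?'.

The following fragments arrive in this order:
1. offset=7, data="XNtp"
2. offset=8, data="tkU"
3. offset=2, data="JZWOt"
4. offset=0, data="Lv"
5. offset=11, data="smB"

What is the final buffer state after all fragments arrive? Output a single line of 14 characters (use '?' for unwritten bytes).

Answer: LvJZWOtXtkUsmB

Derivation:
Fragment 1: offset=7 data="XNtp" -> buffer=???????XNtp???
Fragment 2: offset=8 data="tkU" -> buffer=???????XtkU???
Fragment 3: offset=2 data="JZWOt" -> buffer=??JZWOtXtkU???
Fragment 4: offset=0 data="Lv" -> buffer=LvJZWOtXtkU???
Fragment 5: offset=11 data="smB" -> buffer=LvJZWOtXtkUsmB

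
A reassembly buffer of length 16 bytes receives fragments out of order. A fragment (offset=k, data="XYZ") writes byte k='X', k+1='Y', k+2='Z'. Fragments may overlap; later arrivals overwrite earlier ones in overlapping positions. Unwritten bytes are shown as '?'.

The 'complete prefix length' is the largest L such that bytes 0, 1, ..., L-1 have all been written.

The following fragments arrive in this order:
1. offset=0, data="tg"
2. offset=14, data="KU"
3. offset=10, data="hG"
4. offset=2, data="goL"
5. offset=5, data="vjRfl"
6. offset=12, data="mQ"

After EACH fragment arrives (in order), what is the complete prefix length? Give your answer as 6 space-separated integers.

Fragment 1: offset=0 data="tg" -> buffer=tg?????????????? -> prefix_len=2
Fragment 2: offset=14 data="KU" -> buffer=tg????????????KU -> prefix_len=2
Fragment 3: offset=10 data="hG" -> buffer=tg????????hG??KU -> prefix_len=2
Fragment 4: offset=2 data="goL" -> buffer=tggoL?????hG??KU -> prefix_len=5
Fragment 5: offset=5 data="vjRfl" -> buffer=tggoLvjRflhG??KU -> prefix_len=12
Fragment 6: offset=12 data="mQ" -> buffer=tggoLvjRflhGmQKU -> prefix_len=16

Answer: 2 2 2 5 12 16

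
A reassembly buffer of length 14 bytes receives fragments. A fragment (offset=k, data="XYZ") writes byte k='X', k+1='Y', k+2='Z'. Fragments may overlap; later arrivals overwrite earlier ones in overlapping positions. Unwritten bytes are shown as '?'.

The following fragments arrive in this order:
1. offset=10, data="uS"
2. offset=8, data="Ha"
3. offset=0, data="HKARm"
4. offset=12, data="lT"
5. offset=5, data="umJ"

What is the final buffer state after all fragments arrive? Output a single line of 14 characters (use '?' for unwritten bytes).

Answer: HKARmumJHauSlT

Derivation:
Fragment 1: offset=10 data="uS" -> buffer=??????????uS??
Fragment 2: offset=8 data="Ha" -> buffer=????????HauS??
Fragment 3: offset=0 data="HKARm" -> buffer=HKARm???HauS??
Fragment 4: offset=12 data="lT" -> buffer=HKARm???HauSlT
Fragment 5: offset=5 data="umJ" -> buffer=HKARmumJHauSlT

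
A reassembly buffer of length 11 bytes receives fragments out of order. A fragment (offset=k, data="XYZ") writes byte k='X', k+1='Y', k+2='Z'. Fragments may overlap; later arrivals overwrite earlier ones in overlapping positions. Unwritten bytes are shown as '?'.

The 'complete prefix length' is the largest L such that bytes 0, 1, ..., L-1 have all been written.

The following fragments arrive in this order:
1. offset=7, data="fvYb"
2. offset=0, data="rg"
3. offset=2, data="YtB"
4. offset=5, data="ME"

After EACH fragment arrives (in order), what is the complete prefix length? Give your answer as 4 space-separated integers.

Answer: 0 2 5 11

Derivation:
Fragment 1: offset=7 data="fvYb" -> buffer=???????fvYb -> prefix_len=0
Fragment 2: offset=0 data="rg" -> buffer=rg?????fvYb -> prefix_len=2
Fragment 3: offset=2 data="YtB" -> buffer=rgYtB??fvYb -> prefix_len=5
Fragment 4: offset=5 data="ME" -> buffer=rgYtBMEfvYb -> prefix_len=11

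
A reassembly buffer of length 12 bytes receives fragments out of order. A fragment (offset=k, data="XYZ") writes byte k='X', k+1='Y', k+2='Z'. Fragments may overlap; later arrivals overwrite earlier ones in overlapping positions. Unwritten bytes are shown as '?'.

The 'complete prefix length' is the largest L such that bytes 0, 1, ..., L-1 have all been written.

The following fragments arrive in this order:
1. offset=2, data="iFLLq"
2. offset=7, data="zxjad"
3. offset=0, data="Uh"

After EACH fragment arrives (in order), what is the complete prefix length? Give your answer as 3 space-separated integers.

Answer: 0 0 12

Derivation:
Fragment 1: offset=2 data="iFLLq" -> buffer=??iFLLq????? -> prefix_len=0
Fragment 2: offset=7 data="zxjad" -> buffer=??iFLLqzxjad -> prefix_len=0
Fragment 3: offset=0 data="Uh" -> buffer=UhiFLLqzxjad -> prefix_len=12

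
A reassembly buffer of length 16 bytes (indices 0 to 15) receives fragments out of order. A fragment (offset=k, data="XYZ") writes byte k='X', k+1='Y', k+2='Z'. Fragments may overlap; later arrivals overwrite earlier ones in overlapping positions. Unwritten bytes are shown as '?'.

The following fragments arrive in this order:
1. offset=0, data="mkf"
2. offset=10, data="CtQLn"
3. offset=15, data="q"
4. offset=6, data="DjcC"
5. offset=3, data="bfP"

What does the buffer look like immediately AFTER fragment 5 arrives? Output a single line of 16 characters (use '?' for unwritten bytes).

Answer: mkfbfPDjcCCtQLnq

Derivation:
Fragment 1: offset=0 data="mkf" -> buffer=mkf?????????????
Fragment 2: offset=10 data="CtQLn" -> buffer=mkf???????CtQLn?
Fragment 3: offset=15 data="q" -> buffer=mkf???????CtQLnq
Fragment 4: offset=6 data="DjcC" -> buffer=mkf???DjcCCtQLnq
Fragment 5: offset=3 data="bfP" -> buffer=mkfbfPDjcCCtQLnq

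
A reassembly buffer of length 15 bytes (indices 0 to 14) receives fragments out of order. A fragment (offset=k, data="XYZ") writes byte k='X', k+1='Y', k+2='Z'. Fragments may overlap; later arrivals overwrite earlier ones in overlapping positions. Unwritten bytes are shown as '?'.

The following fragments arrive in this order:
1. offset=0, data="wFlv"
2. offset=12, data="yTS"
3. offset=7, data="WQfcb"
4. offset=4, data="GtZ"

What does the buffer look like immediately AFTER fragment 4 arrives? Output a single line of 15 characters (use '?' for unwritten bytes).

Answer: wFlvGtZWQfcbyTS

Derivation:
Fragment 1: offset=0 data="wFlv" -> buffer=wFlv???????????
Fragment 2: offset=12 data="yTS" -> buffer=wFlv????????yTS
Fragment 3: offset=7 data="WQfcb" -> buffer=wFlv???WQfcbyTS
Fragment 4: offset=4 data="GtZ" -> buffer=wFlvGtZWQfcbyTS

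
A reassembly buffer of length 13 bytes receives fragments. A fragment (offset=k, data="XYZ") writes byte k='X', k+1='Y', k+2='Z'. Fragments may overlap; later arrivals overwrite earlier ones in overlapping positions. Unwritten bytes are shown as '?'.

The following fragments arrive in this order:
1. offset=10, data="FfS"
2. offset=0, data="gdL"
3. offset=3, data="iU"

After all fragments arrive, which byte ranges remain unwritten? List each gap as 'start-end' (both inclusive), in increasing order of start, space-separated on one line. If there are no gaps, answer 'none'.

Answer: 5-9

Derivation:
Fragment 1: offset=10 len=3
Fragment 2: offset=0 len=3
Fragment 3: offset=3 len=2
Gaps: 5-9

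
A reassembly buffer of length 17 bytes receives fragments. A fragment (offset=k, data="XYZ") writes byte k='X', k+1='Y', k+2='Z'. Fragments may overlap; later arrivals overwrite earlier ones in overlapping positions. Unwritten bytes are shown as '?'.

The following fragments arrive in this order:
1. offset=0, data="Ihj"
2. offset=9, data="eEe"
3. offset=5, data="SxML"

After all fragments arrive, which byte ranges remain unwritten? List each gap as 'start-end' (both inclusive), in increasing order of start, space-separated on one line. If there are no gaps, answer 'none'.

Answer: 3-4 12-16

Derivation:
Fragment 1: offset=0 len=3
Fragment 2: offset=9 len=3
Fragment 3: offset=5 len=4
Gaps: 3-4 12-16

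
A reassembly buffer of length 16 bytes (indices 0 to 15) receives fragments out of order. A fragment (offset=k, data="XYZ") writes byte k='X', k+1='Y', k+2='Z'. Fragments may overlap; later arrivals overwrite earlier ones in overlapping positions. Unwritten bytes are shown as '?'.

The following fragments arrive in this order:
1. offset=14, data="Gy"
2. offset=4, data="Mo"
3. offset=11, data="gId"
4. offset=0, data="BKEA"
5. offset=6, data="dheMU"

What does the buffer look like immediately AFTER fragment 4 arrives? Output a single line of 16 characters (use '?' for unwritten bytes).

Fragment 1: offset=14 data="Gy" -> buffer=??????????????Gy
Fragment 2: offset=4 data="Mo" -> buffer=????Mo????????Gy
Fragment 3: offset=11 data="gId" -> buffer=????Mo?????gIdGy
Fragment 4: offset=0 data="BKEA" -> buffer=BKEAMo?????gIdGy

Answer: BKEAMo?????gIdGy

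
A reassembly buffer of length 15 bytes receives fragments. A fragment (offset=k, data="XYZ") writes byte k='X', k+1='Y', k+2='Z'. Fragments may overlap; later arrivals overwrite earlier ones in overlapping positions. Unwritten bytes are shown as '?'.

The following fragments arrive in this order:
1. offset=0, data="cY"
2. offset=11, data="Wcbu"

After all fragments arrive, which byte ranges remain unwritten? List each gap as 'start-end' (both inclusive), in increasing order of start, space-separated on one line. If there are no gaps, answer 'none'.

Fragment 1: offset=0 len=2
Fragment 2: offset=11 len=4
Gaps: 2-10

Answer: 2-10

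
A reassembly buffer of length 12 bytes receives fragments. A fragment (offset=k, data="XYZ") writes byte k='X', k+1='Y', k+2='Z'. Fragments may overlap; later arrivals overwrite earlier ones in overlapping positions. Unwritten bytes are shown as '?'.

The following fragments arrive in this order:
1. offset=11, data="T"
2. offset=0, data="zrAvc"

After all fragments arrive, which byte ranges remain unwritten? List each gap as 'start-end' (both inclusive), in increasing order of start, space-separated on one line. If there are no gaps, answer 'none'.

Fragment 1: offset=11 len=1
Fragment 2: offset=0 len=5
Gaps: 5-10

Answer: 5-10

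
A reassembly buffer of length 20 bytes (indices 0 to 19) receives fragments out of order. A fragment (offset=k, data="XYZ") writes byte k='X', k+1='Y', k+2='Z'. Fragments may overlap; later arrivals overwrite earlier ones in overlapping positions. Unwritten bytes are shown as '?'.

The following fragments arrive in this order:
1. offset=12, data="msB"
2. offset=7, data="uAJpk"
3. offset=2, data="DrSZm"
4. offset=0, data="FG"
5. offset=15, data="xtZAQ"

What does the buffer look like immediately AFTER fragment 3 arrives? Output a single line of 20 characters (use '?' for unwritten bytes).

Answer: ??DrSZmuAJpkmsB?????

Derivation:
Fragment 1: offset=12 data="msB" -> buffer=????????????msB?????
Fragment 2: offset=7 data="uAJpk" -> buffer=???????uAJpkmsB?????
Fragment 3: offset=2 data="DrSZm" -> buffer=??DrSZmuAJpkmsB?????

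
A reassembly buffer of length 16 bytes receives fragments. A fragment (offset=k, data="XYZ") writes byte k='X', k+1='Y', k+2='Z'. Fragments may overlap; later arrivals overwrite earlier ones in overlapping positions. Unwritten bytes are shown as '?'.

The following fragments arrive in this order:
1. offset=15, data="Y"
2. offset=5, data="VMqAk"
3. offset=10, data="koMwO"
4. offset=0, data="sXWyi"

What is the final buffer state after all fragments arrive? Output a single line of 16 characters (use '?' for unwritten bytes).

Answer: sXWyiVMqAkkoMwOY

Derivation:
Fragment 1: offset=15 data="Y" -> buffer=???????????????Y
Fragment 2: offset=5 data="VMqAk" -> buffer=?????VMqAk?????Y
Fragment 3: offset=10 data="koMwO" -> buffer=?????VMqAkkoMwOY
Fragment 4: offset=0 data="sXWyi" -> buffer=sXWyiVMqAkkoMwOY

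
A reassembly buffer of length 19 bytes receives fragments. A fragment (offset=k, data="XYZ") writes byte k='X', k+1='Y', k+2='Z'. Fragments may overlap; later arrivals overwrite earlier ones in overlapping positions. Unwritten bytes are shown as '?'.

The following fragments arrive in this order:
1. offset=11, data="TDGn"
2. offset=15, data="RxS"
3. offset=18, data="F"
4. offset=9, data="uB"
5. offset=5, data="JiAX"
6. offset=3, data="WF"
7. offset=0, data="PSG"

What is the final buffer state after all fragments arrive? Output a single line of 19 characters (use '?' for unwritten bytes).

Answer: PSGWFJiAXuBTDGnRxSF

Derivation:
Fragment 1: offset=11 data="TDGn" -> buffer=???????????TDGn????
Fragment 2: offset=15 data="RxS" -> buffer=???????????TDGnRxS?
Fragment 3: offset=18 data="F" -> buffer=???????????TDGnRxSF
Fragment 4: offset=9 data="uB" -> buffer=?????????uBTDGnRxSF
Fragment 5: offset=5 data="JiAX" -> buffer=?????JiAXuBTDGnRxSF
Fragment 6: offset=3 data="WF" -> buffer=???WFJiAXuBTDGnRxSF
Fragment 7: offset=0 data="PSG" -> buffer=PSGWFJiAXuBTDGnRxSF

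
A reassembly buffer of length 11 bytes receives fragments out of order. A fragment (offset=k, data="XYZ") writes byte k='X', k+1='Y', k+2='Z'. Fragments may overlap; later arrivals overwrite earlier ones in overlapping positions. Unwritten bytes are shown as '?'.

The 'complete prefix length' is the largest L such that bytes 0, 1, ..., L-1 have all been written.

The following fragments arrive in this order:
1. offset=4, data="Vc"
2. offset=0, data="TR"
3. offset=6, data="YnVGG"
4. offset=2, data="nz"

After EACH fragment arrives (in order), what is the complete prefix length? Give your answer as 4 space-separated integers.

Fragment 1: offset=4 data="Vc" -> buffer=????Vc????? -> prefix_len=0
Fragment 2: offset=0 data="TR" -> buffer=TR??Vc????? -> prefix_len=2
Fragment 3: offset=6 data="YnVGG" -> buffer=TR??VcYnVGG -> prefix_len=2
Fragment 4: offset=2 data="nz" -> buffer=TRnzVcYnVGG -> prefix_len=11

Answer: 0 2 2 11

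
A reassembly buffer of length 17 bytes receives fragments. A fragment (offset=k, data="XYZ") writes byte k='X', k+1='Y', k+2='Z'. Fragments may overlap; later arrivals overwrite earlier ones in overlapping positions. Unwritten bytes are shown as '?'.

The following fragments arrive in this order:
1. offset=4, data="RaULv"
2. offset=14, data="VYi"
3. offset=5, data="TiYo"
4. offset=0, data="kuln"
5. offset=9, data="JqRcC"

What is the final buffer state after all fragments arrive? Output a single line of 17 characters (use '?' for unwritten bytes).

Fragment 1: offset=4 data="RaULv" -> buffer=????RaULv????????
Fragment 2: offset=14 data="VYi" -> buffer=????RaULv?????VYi
Fragment 3: offset=5 data="TiYo" -> buffer=????RTiYo?????VYi
Fragment 4: offset=0 data="kuln" -> buffer=kulnRTiYo?????VYi
Fragment 5: offset=9 data="JqRcC" -> buffer=kulnRTiYoJqRcCVYi

Answer: kulnRTiYoJqRcCVYi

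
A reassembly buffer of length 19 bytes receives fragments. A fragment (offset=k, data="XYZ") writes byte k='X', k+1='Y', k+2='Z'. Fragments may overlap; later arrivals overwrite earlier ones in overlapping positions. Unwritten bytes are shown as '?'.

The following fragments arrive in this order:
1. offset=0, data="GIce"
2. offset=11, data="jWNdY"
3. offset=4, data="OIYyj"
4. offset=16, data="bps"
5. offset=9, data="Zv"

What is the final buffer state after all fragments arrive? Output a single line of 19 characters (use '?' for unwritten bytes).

Answer: GIceOIYyjZvjWNdYbps

Derivation:
Fragment 1: offset=0 data="GIce" -> buffer=GIce???????????????
Fragment 2: offset=11 data="jWNdY" -> buffer=GIce???????jWNdY???
Fragment 3: offset=4 data="OIYyj" -> buffer=GIceOIYyj??jWNdY???
Fragment 4: offset=16 data="bps" -> buffer=GIceOIYyj??jWNdYbps
Fragment 5: offset=9 data="Zv" -> buffer=GIceOIYyjZvjWNdYbps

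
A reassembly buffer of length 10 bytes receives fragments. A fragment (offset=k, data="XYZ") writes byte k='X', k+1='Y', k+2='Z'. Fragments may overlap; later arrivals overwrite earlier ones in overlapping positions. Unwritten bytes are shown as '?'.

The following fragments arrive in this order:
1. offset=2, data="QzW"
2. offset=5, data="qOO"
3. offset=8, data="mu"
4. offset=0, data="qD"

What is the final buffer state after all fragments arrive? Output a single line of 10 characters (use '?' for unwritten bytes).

Fragment 1: offset=2 data="QzW" -> buffer=??QzW?????
Fragment 2: offset=5 data="qOO" -> buffer=??QzWqOO??
Fragment 3: offset=8 data="mu" -> buffer=??QzWqOOmu
Fragment 4: offset=0 data="qD" -> buffer=qDQzWqOOmu

Answer: qDQzWqOOmu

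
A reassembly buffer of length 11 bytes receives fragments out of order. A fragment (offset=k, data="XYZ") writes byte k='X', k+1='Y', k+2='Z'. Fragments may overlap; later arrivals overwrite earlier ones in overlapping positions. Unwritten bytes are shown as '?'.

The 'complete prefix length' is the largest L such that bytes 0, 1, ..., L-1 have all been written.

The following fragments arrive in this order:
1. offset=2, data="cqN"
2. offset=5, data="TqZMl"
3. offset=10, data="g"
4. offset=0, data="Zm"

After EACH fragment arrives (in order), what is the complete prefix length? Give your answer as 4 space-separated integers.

Fragment 1: offset=2 data="cqN" -> buffer=??cqN?????? -> prefix_len=0
Fragment 2: offset=5 data="TqZMl" -> buffer=??cqNTqZMl? -> prefix_len=0
Fragment 3: offset=10 data="g" -> buffer=??cqNTqZMlg -> prefix_len=0
Fragment 4: offset=0 data="Zm" -> buffer=ZmcqNTqZMlg -> prefix_len=11

Answer: 0 0 0 11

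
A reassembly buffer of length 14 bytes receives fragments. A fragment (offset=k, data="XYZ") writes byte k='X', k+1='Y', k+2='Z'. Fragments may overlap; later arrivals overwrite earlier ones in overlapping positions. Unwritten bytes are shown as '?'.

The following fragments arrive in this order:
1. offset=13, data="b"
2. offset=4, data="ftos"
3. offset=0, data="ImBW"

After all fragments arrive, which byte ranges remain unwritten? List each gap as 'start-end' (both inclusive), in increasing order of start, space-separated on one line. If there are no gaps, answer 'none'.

Fragment 1: offset=13 len=1
Fragment 2: offset=4 len=4
Fragment 3: offset=0 len=4
Gaps: 8-12

Answer: 8-12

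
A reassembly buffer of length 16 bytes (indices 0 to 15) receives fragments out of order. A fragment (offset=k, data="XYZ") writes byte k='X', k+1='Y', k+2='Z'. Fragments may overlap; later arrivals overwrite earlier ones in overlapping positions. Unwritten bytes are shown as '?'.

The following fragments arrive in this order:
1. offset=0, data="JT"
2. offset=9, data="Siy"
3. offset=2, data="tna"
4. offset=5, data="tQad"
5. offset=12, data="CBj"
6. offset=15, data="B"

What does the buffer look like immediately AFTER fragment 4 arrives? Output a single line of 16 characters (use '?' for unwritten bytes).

Fragment 1: offset=0 data="JT" -> buffer=JT??????????????
Fragment 2: offset=9 data="Siy" -> buffer=JT???????Siy????
Fragment 3: offset=2 data="tna" -> buffer=JTtna????Siy????
Fragment 4: offset=5 data="tQad" -> buffer=JTtnatQadSiy????

Answer: JTtnatQadSiy????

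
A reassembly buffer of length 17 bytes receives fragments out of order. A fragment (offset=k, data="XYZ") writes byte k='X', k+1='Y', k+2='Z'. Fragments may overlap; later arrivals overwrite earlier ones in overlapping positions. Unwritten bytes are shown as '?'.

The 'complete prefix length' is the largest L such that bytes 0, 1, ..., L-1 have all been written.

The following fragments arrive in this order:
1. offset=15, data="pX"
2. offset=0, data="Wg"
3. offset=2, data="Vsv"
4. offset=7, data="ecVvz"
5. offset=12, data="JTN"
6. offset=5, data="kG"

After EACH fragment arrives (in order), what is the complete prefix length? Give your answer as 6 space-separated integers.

Fragment 1: offset=15 data="pX" -> buffer=???????????????pX -> prefix_len=0
Fragment 2: offset=0 data="Wg" -> buffer=Wg?????????????pX -> prefix_len=2
Fragment 3: offset=2 data="Vsv" -> buffer=WgVsv??????????pX -> prefix_len=5
Fragment 4: offset=7 data="ecVvz" -> buffer=WgVsv??ecVvz???pX -> prefix_len=5
Fragment 5: offset=12 data="JTN" -> buffer=WgVsv??ecVvzJTNpX -> prefix_len=5
Fragment 6: offset=5 data="kG" -> buffer=WgVsvkGecVvzJTNpX -> prefix_len=17

Answer: 0 2 5 5 5 17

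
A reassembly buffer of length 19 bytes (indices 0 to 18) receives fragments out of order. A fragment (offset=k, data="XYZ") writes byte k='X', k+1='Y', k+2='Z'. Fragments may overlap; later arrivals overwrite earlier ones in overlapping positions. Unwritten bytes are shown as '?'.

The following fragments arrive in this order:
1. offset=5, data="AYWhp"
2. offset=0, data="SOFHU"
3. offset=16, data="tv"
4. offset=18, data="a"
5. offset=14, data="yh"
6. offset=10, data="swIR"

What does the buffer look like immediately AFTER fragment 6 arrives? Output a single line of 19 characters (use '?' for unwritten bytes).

Answer: SOFHUAYWhpswIRyhtva

Derivation:
Fragment 1: offset=5 data="AYWhp" -> buffer=?????AYWhp?????????
Fragment 2: offset=0 data="SOFHU" -> buffer=SOFHUAYWhp?????????
Fragment 3: offset=16 data="tv" -> buffer=SOFHUAYWhp??????tv?
Fragment 4: offset=18 data="a" -> buffer=SOFHUAYWhp??????tva
Fragment 5: offset=14 data="yh" -> buffer=SOFHUAYWhp????yhtva
Fragment 6: offset=10 data="swIR" -> buffer=SOFHUAYWhpswIRyhtva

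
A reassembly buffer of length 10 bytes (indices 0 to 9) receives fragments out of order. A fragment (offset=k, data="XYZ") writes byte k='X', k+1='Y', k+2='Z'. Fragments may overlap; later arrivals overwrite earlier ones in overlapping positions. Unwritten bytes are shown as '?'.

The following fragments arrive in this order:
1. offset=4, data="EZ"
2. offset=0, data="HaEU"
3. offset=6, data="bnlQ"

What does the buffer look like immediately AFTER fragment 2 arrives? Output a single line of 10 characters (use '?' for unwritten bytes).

Answer: HaEUEZ????

Derivation:
Fragment 1: offset=4 data="EZ" -> buffer=????EZ????
Fragment 2: offset=0 data="HaEU" -> buffer=HaEUEZ????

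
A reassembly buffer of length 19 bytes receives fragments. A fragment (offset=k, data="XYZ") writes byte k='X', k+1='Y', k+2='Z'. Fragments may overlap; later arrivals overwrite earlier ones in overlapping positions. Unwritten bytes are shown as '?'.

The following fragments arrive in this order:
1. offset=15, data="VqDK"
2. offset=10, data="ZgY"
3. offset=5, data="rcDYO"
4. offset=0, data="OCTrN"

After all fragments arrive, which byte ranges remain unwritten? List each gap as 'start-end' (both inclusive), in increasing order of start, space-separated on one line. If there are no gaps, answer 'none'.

Fragment 1: offset=15 len=4
Fragment 2: offset=10 len=3
Fragment 3: offset=5 len=5
Fragment 4: offset=0 len=5
Gaps: 13-14

Answer: 13-14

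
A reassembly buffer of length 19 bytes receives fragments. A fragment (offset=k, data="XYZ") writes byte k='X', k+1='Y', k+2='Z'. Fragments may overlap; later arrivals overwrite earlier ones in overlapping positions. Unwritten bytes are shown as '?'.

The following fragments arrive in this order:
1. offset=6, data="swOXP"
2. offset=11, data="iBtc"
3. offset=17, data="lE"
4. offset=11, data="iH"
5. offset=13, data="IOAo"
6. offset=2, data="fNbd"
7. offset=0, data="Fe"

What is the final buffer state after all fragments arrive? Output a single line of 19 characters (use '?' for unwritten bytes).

Answer: FefNbdswOXPiHIOAolE

Derivation:
Fragment 1: offset=6 data="swOXP" -> buffer=??????swOXP????????
Fragment 2: offset=11 data="iBtc" -> buffer=??????swOXPiBtc????
Fragment 3: offset=17 data="lE" -> buffer=??????swOXPiBtc??lE
Fragment 4: offset=11 data="iH" -> buffer=??????swOXPiHtc??lE
Fragment 5: offset=13 data="IOAo" -> buffer=??????swOXPiHIOAolE
Fragment 6: offset=2 data="fNbd" -> buffer=??fNbdswOXPiHIOAolE
Fragment 7: offset=0 data="Fe" -> buffer=FefNbdswOXPiHIOAolE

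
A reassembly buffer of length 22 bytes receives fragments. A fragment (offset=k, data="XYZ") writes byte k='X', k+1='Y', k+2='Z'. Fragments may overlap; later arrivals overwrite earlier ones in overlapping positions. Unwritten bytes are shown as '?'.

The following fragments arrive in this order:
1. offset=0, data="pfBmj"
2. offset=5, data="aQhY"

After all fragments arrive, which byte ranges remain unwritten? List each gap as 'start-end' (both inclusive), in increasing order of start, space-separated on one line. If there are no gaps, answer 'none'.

Fragment 1: offset=0 len=5
Fragment 2: offset=5 len=4
Gaps: 9-21

Answer: 9-21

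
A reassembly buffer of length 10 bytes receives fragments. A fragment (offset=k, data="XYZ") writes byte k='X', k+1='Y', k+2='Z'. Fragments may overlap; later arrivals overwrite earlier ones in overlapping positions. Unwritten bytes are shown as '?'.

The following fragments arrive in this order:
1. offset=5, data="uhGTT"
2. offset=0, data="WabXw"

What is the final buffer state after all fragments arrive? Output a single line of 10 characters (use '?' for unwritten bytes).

Fragment 1: offset=5 data="uhGTT" -> buffer=?????uhGTT
Fragment 2: offset=0 data="WabXw" -> buffer=WabXwuhGTT

Answer: WabXwuhGTT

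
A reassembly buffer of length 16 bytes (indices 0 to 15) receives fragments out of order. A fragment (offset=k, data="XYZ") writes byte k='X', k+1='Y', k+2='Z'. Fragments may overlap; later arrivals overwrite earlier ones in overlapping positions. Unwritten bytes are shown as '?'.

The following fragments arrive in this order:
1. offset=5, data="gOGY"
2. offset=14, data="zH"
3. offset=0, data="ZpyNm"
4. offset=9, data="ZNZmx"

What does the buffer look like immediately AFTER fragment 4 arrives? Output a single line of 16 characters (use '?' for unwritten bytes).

Answer: ZpyNmgOGYZNZmxzH

Derivation:
Fragment 1: offset=5 data="gOGY" -> buffer=?????gOGY???????
Fragment 2: offset=14 data="zH" -> buffer=?????gOGY?????zH
Fragment 3: offset=0 data="ZpyNm" -> buffer=ZpyNmgOGY?????zH
Fragment 4: offset=9 data="ZNZmx" -> buffer=ZpyNmgOGYZNZmxzH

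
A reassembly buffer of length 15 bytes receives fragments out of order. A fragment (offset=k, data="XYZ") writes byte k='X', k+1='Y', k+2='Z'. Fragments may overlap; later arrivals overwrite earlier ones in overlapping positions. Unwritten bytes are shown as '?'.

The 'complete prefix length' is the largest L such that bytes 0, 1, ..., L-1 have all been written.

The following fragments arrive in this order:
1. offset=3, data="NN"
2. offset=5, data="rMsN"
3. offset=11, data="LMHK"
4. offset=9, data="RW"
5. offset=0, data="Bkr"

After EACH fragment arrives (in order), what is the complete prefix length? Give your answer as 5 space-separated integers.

Fragment 1: offset=3 data="NN" -> buffer=???NN?????????? -> prefix_len=0
Fragment 2: offset=5 data="rMsN" -> buffer=???NNrMsN?????? -> prefix_len=0
Fragment 3: offset=11 data="LMHK" -> buffer=???NNrMsN??LMHK -> prefix_len=0
Fragment 4: offset=9 data="RW" -> buffer=???NNrMsNRWLMHK -> prefix_len=0
Fragment 5: offset=0 data="Bkr" -> buffer=BkrNNrMsNRWLMHK -> prefix_len=15

Answer: 0 0 0 0 15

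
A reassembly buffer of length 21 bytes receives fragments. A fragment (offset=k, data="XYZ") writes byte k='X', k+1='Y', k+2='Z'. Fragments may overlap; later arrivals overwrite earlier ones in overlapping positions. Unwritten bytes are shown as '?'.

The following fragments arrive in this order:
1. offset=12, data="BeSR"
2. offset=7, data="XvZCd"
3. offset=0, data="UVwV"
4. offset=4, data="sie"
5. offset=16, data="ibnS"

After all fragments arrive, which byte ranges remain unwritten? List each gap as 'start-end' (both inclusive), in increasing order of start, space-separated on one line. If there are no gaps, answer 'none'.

Answer: 20-20

Derivation:
Fragment 1: offset=12 len=4
Fragment 2: offset=7 len=5
Fragment 3: offset=0 len=4
Fragment 4: offset=4 len=3
Fragment 5: offset=16 len=4
Gaps: 20-20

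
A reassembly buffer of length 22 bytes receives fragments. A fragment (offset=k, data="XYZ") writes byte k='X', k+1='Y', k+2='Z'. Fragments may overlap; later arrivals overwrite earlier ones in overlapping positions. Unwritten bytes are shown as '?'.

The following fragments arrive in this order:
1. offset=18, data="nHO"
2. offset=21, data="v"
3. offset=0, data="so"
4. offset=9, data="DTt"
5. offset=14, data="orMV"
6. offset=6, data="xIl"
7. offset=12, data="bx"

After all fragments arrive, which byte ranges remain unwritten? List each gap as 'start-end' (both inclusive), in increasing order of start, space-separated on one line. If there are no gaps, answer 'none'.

Fragment 1: offset=18 len=3
Fragment 2: offset=21 len=1
Fragment 3: offset=0 len=2
Fragment 4: offset=9 len=3
Fragment 5: offset=14 len=4
Fragment 6: offset=6 len=3
Fragment 7: offset=12 len=2
Gaps: 2-5

Answer: 2-5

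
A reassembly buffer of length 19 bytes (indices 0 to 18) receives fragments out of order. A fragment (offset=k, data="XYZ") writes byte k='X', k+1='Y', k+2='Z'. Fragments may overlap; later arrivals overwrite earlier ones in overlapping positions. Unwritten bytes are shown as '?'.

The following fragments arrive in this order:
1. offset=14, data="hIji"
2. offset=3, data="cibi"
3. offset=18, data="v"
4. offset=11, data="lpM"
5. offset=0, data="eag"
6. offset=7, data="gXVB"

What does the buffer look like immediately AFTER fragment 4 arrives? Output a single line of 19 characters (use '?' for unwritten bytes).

Answer: ???cibi????lpMhIjiv

Derivation:
Fragment 1: offset=14 data="hIji" -> buffer=??????????????hIji?
Fragment 2: offset=3 data="cibi" -> buffer=???cibi???????hIji?
Fragment 3: offset=18 data="v" -> buffer=???cibi???????hIjiv
Fragment 4: offset=11 data="lpM" -> buffer=???cibi????lpMhIjiv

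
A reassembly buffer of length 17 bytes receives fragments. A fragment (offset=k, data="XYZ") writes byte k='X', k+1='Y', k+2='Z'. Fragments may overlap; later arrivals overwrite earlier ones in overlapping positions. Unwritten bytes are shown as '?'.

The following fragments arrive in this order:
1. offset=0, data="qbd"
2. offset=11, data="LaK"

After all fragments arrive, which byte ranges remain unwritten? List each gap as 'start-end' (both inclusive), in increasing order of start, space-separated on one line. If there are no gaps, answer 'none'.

Fragment 1: offset=0 len=3
Fragment 2: offset=11 len=3
Gaps: 3-10 14-16

Answer: 3-10 14-16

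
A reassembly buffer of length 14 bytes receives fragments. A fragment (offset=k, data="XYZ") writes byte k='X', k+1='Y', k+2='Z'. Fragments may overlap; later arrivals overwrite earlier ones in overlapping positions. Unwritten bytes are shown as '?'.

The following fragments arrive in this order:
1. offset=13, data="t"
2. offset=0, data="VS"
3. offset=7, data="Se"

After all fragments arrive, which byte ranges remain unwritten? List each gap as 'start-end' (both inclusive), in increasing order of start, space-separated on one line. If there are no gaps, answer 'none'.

Fragment 1: offset=13 len=1
Fragment 2: offset=0 len=2
Fragment 3: offset=7 len=2
Gaps: 2-6 9-12

Answer: 2-6 9-12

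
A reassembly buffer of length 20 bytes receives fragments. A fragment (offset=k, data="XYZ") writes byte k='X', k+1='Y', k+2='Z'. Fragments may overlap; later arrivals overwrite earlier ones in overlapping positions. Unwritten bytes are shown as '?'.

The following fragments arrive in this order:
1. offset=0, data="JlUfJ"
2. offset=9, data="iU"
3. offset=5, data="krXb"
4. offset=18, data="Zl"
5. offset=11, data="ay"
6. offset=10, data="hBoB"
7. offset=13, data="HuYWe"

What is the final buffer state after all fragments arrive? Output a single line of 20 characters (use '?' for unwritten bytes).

Fragment 1: offset=0 data="JlUfJ" -> buffer=JlUfJ???????????????
Fragment 2: offset=9 data="iU" -> buffer=JlUfJ????iU?????????
Fragment 3: offset=5 data="krXb" -> buffer=JlUfJkrXbiU?????????
Fragment 4: offset=18 data="Zl" -> buffer=JlUfJkrXbiU???????Zl
Fragment 5: offset=11 data="ay" -> buffer=JlUfJkrXbiUay?????Zl
Fragment 6: offset=10 data="hBoB" -> buffer=JlUfJkrXbihBoB????Zl
Fragment 7: offset=13 data="HuYWe" -> buffer=JlUfJkrXbihBoHuYWeZl

Answer: JlUfJkrXbihBoHuYWeZl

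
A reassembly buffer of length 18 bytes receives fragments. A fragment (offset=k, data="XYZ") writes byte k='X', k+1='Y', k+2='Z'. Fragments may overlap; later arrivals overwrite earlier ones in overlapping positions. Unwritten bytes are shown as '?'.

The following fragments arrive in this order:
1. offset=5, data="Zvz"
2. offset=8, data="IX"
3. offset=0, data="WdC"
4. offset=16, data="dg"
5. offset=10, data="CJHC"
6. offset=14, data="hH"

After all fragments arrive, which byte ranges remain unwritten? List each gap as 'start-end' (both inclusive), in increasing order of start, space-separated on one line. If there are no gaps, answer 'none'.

Fragment 1: offset=5 len=3
Fragment 2: offset=8 len=2
Fragment 3: offset=0 len=3
Fragment 4: offset=16 len=2
Fragment 5: offset=10 len=4
Fragment 6: offset=14 len=2
Gaps: 3-4

Answer: 3-4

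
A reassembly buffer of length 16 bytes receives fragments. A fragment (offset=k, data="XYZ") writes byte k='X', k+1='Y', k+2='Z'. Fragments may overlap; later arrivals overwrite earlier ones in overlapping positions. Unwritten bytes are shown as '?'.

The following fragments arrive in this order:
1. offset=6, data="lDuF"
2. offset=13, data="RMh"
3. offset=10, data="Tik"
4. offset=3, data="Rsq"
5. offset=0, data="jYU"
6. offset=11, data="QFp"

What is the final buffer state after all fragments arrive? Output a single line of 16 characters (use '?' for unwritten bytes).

Fragment 1: offset=6 data="lDuF" -> buffer=??????lDuF??????
Fragment 2: offset=13 data="RMh" -> buffer=??????lDuF???RMh
Fragment 3: offset=10 data="Tik" -> buffer=??????lDuFTikRMh
Fragment 4: offset=3 data="Rsq" -> buffer=???RsqlDuFTikRMh
Fragment 5: offset=0 data="jYU" -> buffer=jYURsqlDuFTikRMh
Fragment 6: offset=11 data="QFp" -> buffer=jYURsqlDuFTQFpMh

Answer: jYURsqlDuFTQFpMh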